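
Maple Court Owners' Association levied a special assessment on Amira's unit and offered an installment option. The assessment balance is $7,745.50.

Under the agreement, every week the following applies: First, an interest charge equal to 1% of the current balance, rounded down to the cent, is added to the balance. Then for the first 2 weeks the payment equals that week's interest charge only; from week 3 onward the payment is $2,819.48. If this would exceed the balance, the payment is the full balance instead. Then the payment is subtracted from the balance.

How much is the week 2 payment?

$77.45

Week 1: $7,745.50 +$77.45 interest = $7,822.95; pay $77.45 → $7,745.50
Week 2: $7,745.50 +$77.45 interest = $7,822.95; pay $77.45 → $7,745.50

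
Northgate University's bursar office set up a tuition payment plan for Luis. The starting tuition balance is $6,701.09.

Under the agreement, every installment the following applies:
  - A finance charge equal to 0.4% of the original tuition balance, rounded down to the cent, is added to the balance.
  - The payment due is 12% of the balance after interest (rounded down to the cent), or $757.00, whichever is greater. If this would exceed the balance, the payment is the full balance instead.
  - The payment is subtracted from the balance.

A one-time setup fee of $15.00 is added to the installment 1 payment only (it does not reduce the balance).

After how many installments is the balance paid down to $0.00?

Installment 1: $6,701.09 +$26.80 interest = $6,727.89; pay $807.34 (+ $15.00 fee) → $5,920.55
Installment 2: $5,920.55 +$26.80 interest = $5,947.35; pay $757.00 → $5,190.35
Installment 3: $5,190.35 +$26.80 interest = $5,217.15; pay $757.00 → $4,460.15
Installment 4: $4,460.15 +$26.80 interest = $4,486.95; pay $757.00 → $3,729.95
Installment 5: $3,729.95 +$26.80 interest = $3,756.75; pay $757.00 → $2,999.75
Installment 6: $2,999.75 +$26.80 interest = $3,026.55; pay $757.00 → $2,269.55
Installment 7: $2,269.55 +$26.80 interest = $2,296.35; pay $757.00 → $1,539.35
Installment 8: $1,539.35 +$26.80 interest = $1,566.15; pay $757.00 → $809.15
Installment 9: $809.15 +$26.80 interest = $835.95; pay $757.00 → $78.95
Installment 10: $78.95 +$26.80 interest = $105.75; pay $105.75 → $0.00
Balance reaches $0.00 in installment 10.

10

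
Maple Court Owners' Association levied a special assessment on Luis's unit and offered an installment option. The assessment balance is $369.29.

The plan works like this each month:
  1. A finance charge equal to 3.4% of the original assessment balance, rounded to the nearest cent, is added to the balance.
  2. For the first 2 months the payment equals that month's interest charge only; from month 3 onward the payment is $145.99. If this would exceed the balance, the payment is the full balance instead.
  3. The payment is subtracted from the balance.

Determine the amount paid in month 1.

$12.56

# | Opening | Interest | Payment | End bal
1 | $369.29 | $12.56 | $12.56 | $369.29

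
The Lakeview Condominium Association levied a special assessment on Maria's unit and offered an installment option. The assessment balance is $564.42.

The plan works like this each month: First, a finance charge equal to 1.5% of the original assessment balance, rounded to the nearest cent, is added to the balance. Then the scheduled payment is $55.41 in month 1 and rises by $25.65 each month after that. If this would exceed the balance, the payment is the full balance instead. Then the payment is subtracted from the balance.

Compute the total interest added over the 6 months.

$50.82

Month 1: opening $564.42; interest $8.47 → $572.89; payment $55.41; balance $517.48
Month 2: opening $517.48; interest $8.47 → $525.95; payment $81.06; balance $444.89
Month 3: opening $444.89; interest $8.47 → $453.36; payment $106.71; balance $346.65
Month 4: opening $346.65; interest $8.47 → $355.12; payment $132.36; balance $222.76
Month 5: opening $222.76; interest $8.47 → $231.23; payment $158.01; balance $73.22
Month 6: opening $73.22; interest $8.47 → $81.69; payment $81.69; balance $0.00
Total interest: $8.47 + $8.47 + $8.47 + $8.47 + $8.47 + $8.47 = $50.82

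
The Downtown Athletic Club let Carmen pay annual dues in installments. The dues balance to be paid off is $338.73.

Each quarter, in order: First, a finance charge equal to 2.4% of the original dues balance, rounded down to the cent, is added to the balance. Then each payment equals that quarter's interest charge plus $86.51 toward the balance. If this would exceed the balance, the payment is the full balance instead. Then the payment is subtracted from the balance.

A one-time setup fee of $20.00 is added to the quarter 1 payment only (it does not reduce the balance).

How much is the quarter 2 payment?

$94.63

Quarter 1: opening $338.73; interest $8.12 → $346.85; payment $94.63 (+ $20.00 fee); balance $252.22
Quarter 2: opening $252.22; interest $8.12 → $260.34; payment $94.63; balance $165.71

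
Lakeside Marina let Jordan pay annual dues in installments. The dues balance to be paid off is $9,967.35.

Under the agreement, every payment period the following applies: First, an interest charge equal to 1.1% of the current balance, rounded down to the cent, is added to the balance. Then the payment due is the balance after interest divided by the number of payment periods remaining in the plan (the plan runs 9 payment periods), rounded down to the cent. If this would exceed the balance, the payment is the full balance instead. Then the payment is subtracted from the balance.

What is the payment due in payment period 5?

Payment period 1: opening $9,967.35; interest $109.64 → $10,076.99; payment $1,119.66; balance $8,957.33
Payment period 2: opening $8,957.33; interest $98.53 → $9,055.86; payment $1,131.98; balance $7,923.88
Payment period 3: opening $7,923.88; interest $87.16 → $8,011.04; payment $1,144.43; balance $6,866.61
Payment period 4: opening $6,866.61; interest $75.53 → $6,942.14; payment $1,157.02; balance $5,785.12
Payment period 5: opening $5,785.12; interest $63.63 → $5,848.75; payment $1,169.75; balance $4,679.00

$1,169.75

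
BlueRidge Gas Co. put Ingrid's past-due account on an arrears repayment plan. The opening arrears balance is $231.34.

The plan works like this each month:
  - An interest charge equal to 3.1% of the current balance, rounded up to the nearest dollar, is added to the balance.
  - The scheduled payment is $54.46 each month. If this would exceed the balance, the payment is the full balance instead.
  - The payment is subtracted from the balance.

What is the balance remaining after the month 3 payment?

Month 1: opening $231.34; interest $8.00 → $239.34; payment $54.46; balance $184.88
Month 2: opening $184.88; interest $6.00 → $190.88; payment $54.46; balance $136.42
Month 3: opening $136.42; interest $5.00 → $141.42; payment $54.46; balance $86.96

$86.96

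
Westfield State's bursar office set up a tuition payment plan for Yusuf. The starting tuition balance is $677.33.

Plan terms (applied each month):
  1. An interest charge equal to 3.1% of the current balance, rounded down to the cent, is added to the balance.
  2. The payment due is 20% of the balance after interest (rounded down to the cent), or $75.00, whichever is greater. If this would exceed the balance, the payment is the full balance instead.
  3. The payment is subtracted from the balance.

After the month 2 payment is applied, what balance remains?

# | Opening | Interest | Payment | End bal
1 | $677.33 | $20.99 | $139.66 | $558.66
2 | $558.66 | $17.31 | $115.19 | $460.78

$460.78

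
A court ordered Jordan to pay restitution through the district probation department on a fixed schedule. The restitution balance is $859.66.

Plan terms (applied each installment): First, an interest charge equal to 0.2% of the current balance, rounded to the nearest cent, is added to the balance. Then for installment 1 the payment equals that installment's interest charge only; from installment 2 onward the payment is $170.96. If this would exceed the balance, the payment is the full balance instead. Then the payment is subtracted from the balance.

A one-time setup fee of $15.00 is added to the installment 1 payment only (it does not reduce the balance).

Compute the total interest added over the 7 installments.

$6.94

Installment 1: opening $859.66; interest $1.72 → $861.38; payment $1.72 (+ $15.00 fee); balance $859.66
Installment 2: opening $859.66; interest $1.72 → $861.38; payment $170.96; balance $690.42
Installment 3: opening $690.42; interest $1.38 → $691.80; payment $170.96; balance $520.84
Installment 4: opening $520.84; interest $1.04 → $521.88; payment $170.96; balance $350.92
Installment 5: opening $350.92; interest $0.70 → $351.62; payment $170.96; balance $180.66
Installment 6: opening $180.66; interest $0.36 → $181.02; payment $170.96; balance $10.06
Installment 7: opening $10.06; interest $0.02 → $10.08; payment $10.08; balance $0.00
Total interest: $1.72 + $1.72 + $1.38 + $1.04 + $0.70 + $0.36 + $0.02 = $6.94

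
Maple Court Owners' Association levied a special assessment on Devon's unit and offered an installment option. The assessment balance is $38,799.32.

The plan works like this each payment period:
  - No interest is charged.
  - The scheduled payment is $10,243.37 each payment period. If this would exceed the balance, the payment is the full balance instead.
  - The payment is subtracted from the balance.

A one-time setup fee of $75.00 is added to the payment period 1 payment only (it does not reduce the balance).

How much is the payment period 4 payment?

# | Opening | Payment | Fee | End bal
1 | $38,799.32 | $10,243.37 | $75.00 | $28,555.95
2 | $28,555.95 | $10,243.37 | — | $18,312.58
3 | $18,312.58 | $10,243.37 | — | $8,069.21
4 | $8,069.21 | $8,069.21 | — | $0.00

$8,069.21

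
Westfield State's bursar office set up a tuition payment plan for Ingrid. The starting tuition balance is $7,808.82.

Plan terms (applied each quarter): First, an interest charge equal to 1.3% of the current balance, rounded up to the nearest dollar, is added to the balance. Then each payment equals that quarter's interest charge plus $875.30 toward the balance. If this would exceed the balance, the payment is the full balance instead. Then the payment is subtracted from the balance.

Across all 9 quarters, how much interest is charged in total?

$508.00

# | Opening | Interest | Payment | End bal
1 | $7,808.82 | $102.00 | $977.30 | $6,933.52
2 | $6,933.52 | $91.00 | $966.30 | $6,058.22
3 | $6,058.22 | $79.00 | $954.30 | $5,182.92
4 | $5,182.92 | $68.00 | $943.30 | $4,307.62
5 | $4,307.62 | $56.00 | $931.30 | $3,432.32
6 | $3,432.32 | $45.00 | $920.30 | $2,557.02
7 | $2,557.02 | $34.00 | $909.30 | $1,681.72
8 | $1,681.72 | $22.00 | $897.30 | $806.42
9 | $806.42 | $11.00 | $817.42 | $0.00
Total interest: $102.00 + $91.00 + $79.00 + $68.00 + $56.00 + $45.00 + $34.00 + $22.00 + $11.00 = $508.00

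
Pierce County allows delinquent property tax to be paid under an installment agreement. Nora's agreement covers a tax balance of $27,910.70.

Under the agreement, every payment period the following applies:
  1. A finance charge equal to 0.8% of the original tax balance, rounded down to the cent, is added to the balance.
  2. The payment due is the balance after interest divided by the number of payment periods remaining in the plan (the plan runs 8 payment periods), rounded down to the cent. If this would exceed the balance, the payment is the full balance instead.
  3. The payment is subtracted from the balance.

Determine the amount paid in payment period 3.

$3,585.86

Payment period 1: opening $27,910.70; interest $223.28 → $28,133.98; payment $3,516.74; balance $24,617.24
Payment period 2: opening $24,617.24; interest $223.28 → $24,840.52; payment $3,548.64; balance $21,291.88
Payment period 3: opening $21,291.88; interest $223.28 → $21,515.16; payment $3,585.86; balance $17,929.30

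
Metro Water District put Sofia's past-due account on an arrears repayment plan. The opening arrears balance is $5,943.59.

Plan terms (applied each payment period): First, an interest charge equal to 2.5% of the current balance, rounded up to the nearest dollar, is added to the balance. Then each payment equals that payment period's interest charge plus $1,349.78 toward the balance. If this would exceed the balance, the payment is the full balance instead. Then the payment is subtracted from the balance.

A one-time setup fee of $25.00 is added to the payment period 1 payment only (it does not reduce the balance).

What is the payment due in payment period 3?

# | Opening | Interest | Payment | Fee | End bal
1 | $5,943.59 | $149.00 | $1,498.78 | $25.00 | $4,593.81
2 | $4,593.81 | $115.00 | $1,464.78 | — | $3,244.03
3 | $3,244.03 | $82.00 | $1,431.78 | — | $1,894.25

$1,431.78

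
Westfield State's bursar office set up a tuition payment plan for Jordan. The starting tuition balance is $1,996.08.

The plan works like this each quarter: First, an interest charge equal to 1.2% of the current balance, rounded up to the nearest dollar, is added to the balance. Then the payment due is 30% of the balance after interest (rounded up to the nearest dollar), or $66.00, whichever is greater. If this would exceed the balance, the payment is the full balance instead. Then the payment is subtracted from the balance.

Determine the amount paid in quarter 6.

$109.00

Quarter 1: $1,996.08 +$24.00 interest = $2,020.08; pay $607.00 → $1,413.08
Quarter 2: $1,413.08 +$17.00 interest = $1,430.08; pay $430.00 → $1,000.08
Quarter 3: $1,000.08 +$13.00 interest = $1,013.08; pay $304.00 → $709.08
Quarter 4: $709.08 +$9.00 interest = $718.08; pay $216.00 → $502.08
Quarter 5: $502.08 +$7.00 interest = $509.08; pay $153.00 → $356.08
Quarter 6: $356.08 +$5.00 interest = $361.08; pay $109.00 → $252.08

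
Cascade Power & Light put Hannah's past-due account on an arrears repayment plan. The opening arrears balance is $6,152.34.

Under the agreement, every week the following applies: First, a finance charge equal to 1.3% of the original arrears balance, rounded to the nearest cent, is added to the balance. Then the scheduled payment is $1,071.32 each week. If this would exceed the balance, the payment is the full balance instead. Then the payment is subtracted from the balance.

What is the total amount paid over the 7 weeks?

$6,712.20

Week 1: opening $6,152.34; interest $79.98 → $6,232.32; payment $1,071.32; balance $5,161.00
Week 2: opening $5,161.00; interest $79.98 → $5,240.98; payment $1,071.32; balance $4,169.66
Week 3: opening $4,169.66; interest $79.98 → $4,249.64; payment $1,071.32; balance $3,178.32
Week 4: opening $3,178.32; interest $79.98 → $3,258.30; payment $1,071.32; balance $2,186.98
Week 5: opening $2,186.98; interest $79.98 → $2,266.96; payment $1,071.32; balance $1,195.64
Week 6: opening $1,195.64; interest $79.98 → $1,275.62; payment $1,071.32; balance $204.30
Week 7: opening $204.30; interest $79.98 → $284.28; payment $284.28; balance $0.00
Total paid: $6,712.20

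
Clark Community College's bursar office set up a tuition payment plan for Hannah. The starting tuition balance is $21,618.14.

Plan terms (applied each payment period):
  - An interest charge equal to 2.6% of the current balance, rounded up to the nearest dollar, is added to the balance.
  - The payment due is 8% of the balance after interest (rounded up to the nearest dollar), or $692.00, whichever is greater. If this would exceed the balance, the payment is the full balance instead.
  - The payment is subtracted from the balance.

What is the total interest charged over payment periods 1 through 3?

$1,595.00

Payment period 1: $21,618.14 +$563.00 interest = $22,181.14; pay $1,775.00 → $20,406.14
Payment period 2: $20,406.14 +$531.00 interest = $20,937.14; pay $1,675.00 → $19,262.14
Payment period 3: $19,262.14 +$501.00 interest = $19,763.14; pay $1,582.00 → $18,181.14
Total interest: $563.00 + $531.00 + $501.00 = $1,595.00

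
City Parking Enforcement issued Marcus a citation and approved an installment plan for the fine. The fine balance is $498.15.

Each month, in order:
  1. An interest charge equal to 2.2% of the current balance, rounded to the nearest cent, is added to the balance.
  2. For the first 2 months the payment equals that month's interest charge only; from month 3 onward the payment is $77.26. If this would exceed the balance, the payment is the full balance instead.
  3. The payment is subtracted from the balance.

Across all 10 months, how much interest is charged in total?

$66.91

# | Opening | Interest | Payment | End bal
1 | $498.15 | $10.96 | $10.96 | $498.15
2 | $498.15 | $10.96 | $10.96 | $498.15
3 | $498.15 | $10.96 | $77.26 | $431.85
4 | $431.85 | $9.50 | $77.26 | $364.09
5 | $364.09 | $8.01 | $77.26 | $294.84
6 | $294.84 | $6.49 | $77.26 | $224.07
7 | $224.07 | $4.93 | $77.26 | $151.74
8 | $151.74 | $3.34 | $77.26 | $77.82
9 | $77.82 | $1.71 | $77.26 | $2.27
10 | $2.27 | $0.05 | $2.32 | $0.00
Total interest: $10.96 + $10.96 + $10.96 + $9.50 + $8.01 + $6.49 + $4.93 + $3.34 + $1.71 + $0.05 = $66.91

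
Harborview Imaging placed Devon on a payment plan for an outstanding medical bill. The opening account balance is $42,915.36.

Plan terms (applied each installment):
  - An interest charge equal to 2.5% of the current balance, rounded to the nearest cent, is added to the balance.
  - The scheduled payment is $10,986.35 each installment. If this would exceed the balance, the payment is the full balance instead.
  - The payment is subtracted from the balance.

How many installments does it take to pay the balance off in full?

5

# | Opening | Interest | Payment | End bal
1 | $42,915.36 | $1,072.88 | $10,986.35 | $33,001.89
2 | $33,001.89 | $825.05 | $10,986.35 | $22,840.59
3 | $22,840.59 | $571.01 | $10,986.35 | $12,425.25
4 | $12,425.25 | $310.63 | $10,986.35 | $1,749.53
5 | $1,749.53 | $43.74 | $1,793.27 | $0.00
Balance reaches $0.00 in installment 5.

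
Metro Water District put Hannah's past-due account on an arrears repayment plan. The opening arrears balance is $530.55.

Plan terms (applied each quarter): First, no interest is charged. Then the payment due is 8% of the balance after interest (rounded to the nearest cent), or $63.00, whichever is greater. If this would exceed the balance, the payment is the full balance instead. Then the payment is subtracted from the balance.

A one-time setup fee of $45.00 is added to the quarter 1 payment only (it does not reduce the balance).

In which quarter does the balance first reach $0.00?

9

Quarter 1: $530.55 − $63.00 (+ $45.00 fee) → $467.55
Quarter 2: $467.55 − $63.00 → $404.55
Quarter 3: $404.55 − $63.00 → $341.55
Quarter 4: $341.55 − $63.00 → $278.55
Quarter 5: $278.55 − $63.00 → $215.55
Quarter 6: $215.55 − $63.00 → $152.55
Quarter 7: $152.55 − $63.00 → $89.55
Quarter 8: $89.55 − $63.00 → $26.55
Quarter 9: $26.55 − $26.55 → $0.00
Balance reaches $0.00 in quarter 9.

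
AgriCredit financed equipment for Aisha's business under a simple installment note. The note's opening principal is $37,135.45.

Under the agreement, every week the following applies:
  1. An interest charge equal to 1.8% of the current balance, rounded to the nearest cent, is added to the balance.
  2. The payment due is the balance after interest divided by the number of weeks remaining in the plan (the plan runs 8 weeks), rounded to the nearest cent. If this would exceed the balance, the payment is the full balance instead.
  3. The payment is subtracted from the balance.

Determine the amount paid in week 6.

$5,166.37

Week 1: $37,135.45 +$668.44 interest = $37,803.89; pay $4,725.49 → $33,078.40
Week 2: $33,078.40 +$595.41 interest = $33,673.81; pay $4,810.54 → $28,863.27
Week 3: $28,863.27 +$519.54 interest = $29,382.81; pay $4,897.14 → $24,485.67
Week 4: $24,485.67 +$440.74 interest = $24,926.41; pay $4,985.28 → $19,941.13
Week 5: $19,941.13 +$358.94 interest = $20,300.07; pay $5,075.02 → $15,225.05
Week 6: $15,225.05 +$274.05 interest = $15,499.10; pay $5,166.37 → $10,332.73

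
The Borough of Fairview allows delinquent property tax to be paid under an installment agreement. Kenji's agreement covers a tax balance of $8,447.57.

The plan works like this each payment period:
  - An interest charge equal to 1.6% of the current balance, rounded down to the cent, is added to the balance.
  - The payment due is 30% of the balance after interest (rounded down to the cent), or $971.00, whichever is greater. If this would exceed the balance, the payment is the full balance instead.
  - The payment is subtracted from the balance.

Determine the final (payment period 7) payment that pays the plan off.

$230.81

Payment period 1: $8,447.57 +$135.16 interest = $8,582.73; pay $2,574.81 → $6,007.92
Payment period 2: $6,007.92 +$96.12 interest = $6,104.04; pay $1,831.21 → $4,272.83
Payment period 3: $4,272.83 +$68.36 interest = $4,341.19; pay $1,302.35 → $3,038.84
Payment period 4: $3,038.84 +$48.62 interest = $3,087.46; pay $971.00 → $2,116.46
Payment period 5: $2,116.46 +$33.86 interest = $2,150.32; pay $971.00 → $1,179.32
Payment period 6: $1,179.32 +$18.86 interest = $1,198.18; pay $971.00 → $227.18
Payment period 7: $227.18 +$3.63 interest = $230.81; pay $230.81 → $0.00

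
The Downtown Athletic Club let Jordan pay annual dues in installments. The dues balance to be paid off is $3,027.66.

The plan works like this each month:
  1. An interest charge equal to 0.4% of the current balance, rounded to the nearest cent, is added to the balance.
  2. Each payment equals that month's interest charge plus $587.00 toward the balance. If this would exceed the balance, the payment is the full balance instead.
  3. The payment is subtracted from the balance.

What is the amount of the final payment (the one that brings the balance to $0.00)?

# | Opening | Interest | Payment | End bal
1 | $3,027.66 | $12.11 | $599.11 | $2,440.66
2 | $2,440.66 | $9.76 | $596.76 | $1,853.66
3 | $1,853.66 | $7.41 | $594.41 | $1,266.66
4 | $1,266.66 | $5.07 | $592.07 | $679.66
5 | $679.66 | $2.72 | $589.72 | $92.66
6 | $92.66 | $0.37 | $93.03 | $0.00

$93.03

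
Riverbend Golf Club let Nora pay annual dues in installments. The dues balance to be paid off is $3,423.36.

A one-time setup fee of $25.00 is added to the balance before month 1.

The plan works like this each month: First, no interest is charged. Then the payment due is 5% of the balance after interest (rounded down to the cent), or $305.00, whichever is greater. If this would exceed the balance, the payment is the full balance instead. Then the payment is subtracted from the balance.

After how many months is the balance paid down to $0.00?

12

# | Opening | Payment | End bal
1 | $3,448.36 | $305.00 | $3,143.36
2 | $3,143.36 | $305.00 | $2,838.36
3 | $2,838.36 | $305.00 | $2,533.36
4 | $2,533.36 | $305.00 | $2,228.36
5 | $2,228.36 | $305.00 | $1,923.36
6 | $1,923.36 | $305.00 | $1,618.36
7 | $1,618.36 | $305.00 | $1,313.36
8 | $1,313.36 | $305.00 | $1,008.36
9 | $1,008.36 | $305.00 | $703.36
10 | $703.36 | $305.00 | $398.36
11 | $398.36 | $305.00 | $93.36
12 | $93.36 | $93.36 | $0.00
Balance reaches $0.00 in month 12.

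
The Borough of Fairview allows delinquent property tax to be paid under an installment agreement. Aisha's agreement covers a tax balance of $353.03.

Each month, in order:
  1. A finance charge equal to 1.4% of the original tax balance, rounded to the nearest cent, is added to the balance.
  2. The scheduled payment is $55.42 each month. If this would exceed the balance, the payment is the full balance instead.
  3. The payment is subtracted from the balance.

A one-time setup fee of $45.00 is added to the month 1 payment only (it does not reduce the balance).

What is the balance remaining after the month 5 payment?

$100.63

# | Opening | Interest | Payment | Fee | End bal
1 | $353.03 | $4.94 | $55.42 | $45.00 | $302.55
2 | $302.55 | $4.94 | $55.42 | — | $252.07
3 | $252.07 | $4.94 | $55.42 | — | $201.59
4 | $201.59 | $4.94 | $55.42 | — | $151.11
5 | $151.11 | $4.94 | $55.42 | — | $100.63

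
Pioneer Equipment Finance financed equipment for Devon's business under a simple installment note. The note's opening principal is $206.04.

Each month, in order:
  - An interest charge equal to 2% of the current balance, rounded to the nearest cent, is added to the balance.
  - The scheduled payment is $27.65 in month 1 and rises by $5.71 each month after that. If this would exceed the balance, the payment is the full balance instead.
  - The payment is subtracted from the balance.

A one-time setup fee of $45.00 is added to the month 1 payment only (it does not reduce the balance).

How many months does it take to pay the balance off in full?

6

Month 1: opening $206.04; interest $4.12 → $210.16; payment $27.65 (+ $45.00 fee); balance $182.51
Month 2: opening $182.51; interest $3.65 → $186.16; payment $33.36; balance $152.80
Month 3: opening $152.80; interest $3.06 → $155.86; payment $39.07; balance $116.79
Month 4: opening $116.79; interest $2.34 → $119.13; payment $44.78; balance $74.35
Month 5: opening $74.35; interest $1.49 → $75.84; payment $50.49; balance $25.35
Month 6: opening $25.35; interest $0.51 → $25.86; payment $25.86; balance $0.00
Balance reaches $0.00 in month 6.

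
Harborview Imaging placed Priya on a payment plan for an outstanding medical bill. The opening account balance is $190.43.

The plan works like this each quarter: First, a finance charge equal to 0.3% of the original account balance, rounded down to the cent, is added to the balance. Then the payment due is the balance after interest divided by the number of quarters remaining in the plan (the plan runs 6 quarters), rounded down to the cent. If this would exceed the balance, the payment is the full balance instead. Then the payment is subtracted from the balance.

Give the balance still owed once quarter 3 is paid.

Quarter 1: opening $190.43; interest $0.57 → $191.00; payment $31.83; balance $159.17
Quarter 2: opening $159.17; interest $0.57 → $159.74; payment $31.94; balance $127.80
Quarter 3: opening $127.80; interest $0.57 → $128.37; payment $32.09; balance $96.28

$96.28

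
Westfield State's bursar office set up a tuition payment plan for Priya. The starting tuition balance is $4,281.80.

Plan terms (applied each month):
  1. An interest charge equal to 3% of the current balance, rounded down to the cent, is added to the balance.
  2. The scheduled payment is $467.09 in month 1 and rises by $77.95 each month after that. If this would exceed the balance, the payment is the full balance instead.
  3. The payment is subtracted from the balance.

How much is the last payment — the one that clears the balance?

$900.47

# | Opening | Interest | Payment | End bal
1 | $4,281.80 | $128.45 | $467.09 | $3,943.16
2 | $3,943.16 | $118.29 | $545.04 | $3,516.41
3 | $3,516.41 | $105.49 | $622.99 | $2,998.91
4 | $2,998.91 | $89.96 | $700.94 | $2,387.93
5 | $2,387.93 | $71.63 | $778.89 | $1,680.67
6 | $1,680.67 | $50.42 | $856.84 | $874.25
7 | $874.25 | $26.22 | $900.47 | $0.00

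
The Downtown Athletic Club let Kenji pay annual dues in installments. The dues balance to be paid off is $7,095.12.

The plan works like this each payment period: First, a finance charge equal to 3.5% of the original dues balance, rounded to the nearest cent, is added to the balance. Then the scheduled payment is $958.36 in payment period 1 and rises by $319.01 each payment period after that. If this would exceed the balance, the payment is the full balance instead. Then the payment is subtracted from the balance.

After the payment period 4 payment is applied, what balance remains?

$2,340.94

Payment period 1: opening $7,095.12; interest $248.33 → $7,343.45; payment $958.36; balance $6,385.09
Payment period 2: opening $6,385.09; interest $248.33 → $6,633.42; payment $1,277.37; balance $5,356.05
Payment period 3: opening $5,356.05; interest $248.33 → $5,604.38; payment $1,596.38; balance $4,008.00
Payment period 4: opening $4,008.00; interest $248.33 → $4,256.33; payment $1,915.39; balance $2,340.94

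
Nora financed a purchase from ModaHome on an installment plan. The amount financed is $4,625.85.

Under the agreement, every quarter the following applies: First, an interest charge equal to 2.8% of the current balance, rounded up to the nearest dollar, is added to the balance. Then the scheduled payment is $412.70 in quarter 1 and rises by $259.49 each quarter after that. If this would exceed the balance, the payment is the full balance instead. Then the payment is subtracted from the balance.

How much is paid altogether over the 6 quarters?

Quarter 1: $4,625.85 +$130.00 interest = $4,755.85; pay $412.70 → $4,343.15
Quarter 2: $4,343.15 +$122.00 interest = $4,465.15; pay $672.19 → $3,792.96
Quarter 3: $3,792.96 +$107.00 interest = $3,899.96; pay $931.68 → $2,968.28
Quarter 4: $2,968.28 +$84.00 interest = $3,052.28; pay $1,191.17 → $1,861.11
Quarter 5: $1,861.11 +$53.00 interest = $1,914.11; pay $1,450.66 → $463.45
Quarter 6: $463.45 +$13.00 interest = $476.45; pay $476.45 → $0.00
Total paid: $5,134.85

$5,134.85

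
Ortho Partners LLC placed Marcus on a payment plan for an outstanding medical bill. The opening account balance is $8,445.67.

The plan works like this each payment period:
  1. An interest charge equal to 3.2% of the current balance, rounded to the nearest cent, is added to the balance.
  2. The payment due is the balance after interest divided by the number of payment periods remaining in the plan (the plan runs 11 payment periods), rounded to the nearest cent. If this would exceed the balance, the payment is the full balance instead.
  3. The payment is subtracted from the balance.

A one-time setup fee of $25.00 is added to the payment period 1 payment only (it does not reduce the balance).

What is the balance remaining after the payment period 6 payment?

Payment period 1: opening $8,445.67; interest $270.26 → $8,715.93; payment $792.36 (+ $25.00 fee); balance $7,923.57
Payment period 2: opening $7,923.57; interest $253.55 → $8,177.12; payment $817.71; balance $7,359.41
Payment period 3: opening $7,359.41; interest $235.50 → $7,594.91; payment $843.88; balance $6,751.03
Payment period 4: opening $6,751.03; interest $216.03 → $6,967.06; payment $870.88; balance $6,096.18
Payment period 5: opening $6,096.18; interest $195.08 → $6,291.26; payment $898.75; balance $5,392.51
Payment period 6: opening $5,392.51; interest $172.56 → $5,565.07; payment $927.51; balance $4,637.56

$4,637.56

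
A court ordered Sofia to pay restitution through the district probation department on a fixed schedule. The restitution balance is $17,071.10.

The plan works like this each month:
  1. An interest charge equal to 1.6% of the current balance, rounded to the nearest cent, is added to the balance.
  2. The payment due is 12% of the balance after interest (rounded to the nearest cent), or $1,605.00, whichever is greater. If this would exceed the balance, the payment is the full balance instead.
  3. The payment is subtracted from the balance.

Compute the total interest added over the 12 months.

# | Opening | Interest | Payment | End bal
1 | $17,071.10 | $273.14 | $2,081.31 | $15,262.93
2 | $15,262.93 | $244.21 | $1,860.86 | $13,646.28
3 | $13,646.28 | $218.34 | $1,663.75 | $12,200.87
4 | $12,200.87 | $195.21 | $1,605.00 | $10,791.08
5 | $10,791.08 | $172.66 | $1,605.00 | $9,358.74
6 | $9,358.74 | $149.74 | $1,605.00 | $7,903.48
7 | $7,903.48 | $126.46 | $1,605.00 | $6,424.94
8 | $6,424.94 | $102.80 | $1,605.00 | $4,922.74
9 | $4,922.74 | $78.76 | $1,605.00 | $3,396.50
10 | $3,396.50 | $54.34 | $1,605.00 | $1,845.84
11 | $1,845.84 | $29.53 | $1,605.00 | $270.37
12 | $270.37 | $4.33 | $274.70 | $0.00
Total interest: $273.14 + $244.21 + $218.34 + $195.21 + $172.66 + $149.74 + $126.46 + $102.80 + $78.76 + $54.34 + $29.53 + $4.33 = $1,649.52

$1,649.52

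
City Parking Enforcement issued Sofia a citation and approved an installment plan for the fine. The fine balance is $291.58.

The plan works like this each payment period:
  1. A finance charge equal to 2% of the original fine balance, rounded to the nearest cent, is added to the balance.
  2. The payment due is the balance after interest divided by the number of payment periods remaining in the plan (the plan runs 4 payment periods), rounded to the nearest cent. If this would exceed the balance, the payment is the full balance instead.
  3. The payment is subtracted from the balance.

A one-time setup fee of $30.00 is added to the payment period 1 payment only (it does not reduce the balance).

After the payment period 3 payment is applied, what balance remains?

$79.21

Payment period 1: opening $291.58; interest $5.83 → $297.41; payment $74.35 (+ $30.00 fee); balance $223.06
Payment period 2: opening $223.06; interest $5.83 → $228.89; payment $76.30; balance $152.59
Payment period 3: opening $152.59; interest $5.83 → $158.42; payment $79.21; balance $79.21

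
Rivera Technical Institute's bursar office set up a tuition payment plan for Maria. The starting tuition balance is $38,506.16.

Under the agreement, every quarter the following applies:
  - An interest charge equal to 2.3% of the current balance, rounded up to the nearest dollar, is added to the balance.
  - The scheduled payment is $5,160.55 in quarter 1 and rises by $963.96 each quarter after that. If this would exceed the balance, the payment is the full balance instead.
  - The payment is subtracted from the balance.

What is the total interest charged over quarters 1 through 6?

$3,345.00

Quarter 1: opening $38,506.16; interest $886.00 → $39,392.16; payment $5,160.55; balance $34,231.61
Quarter 2: opening $34,231.61; interest $788.00 → $35,019.61; payment $6,124.51; balance $28,895.10
Quarter 3: opening $28,895.10; interest $665.00 → $29,560.10; payment $7,088.47; balance $22,471.63
Quarter 4: opening $22,471.63; interest $517.00 → $22,988.63; payment $8,052.43; balance $14,936.20
Quarter 5: opening $14,936.20; interest $344.00 → $15,280.20; payment $9,016.39; balance $6,263.81
Quarter 6: opening $6,263.81; interest $145.00 → $6,408.81; payment $6,408.81; balance $0.00
Total interest: $886.00 + $788.00 + $665.00 + $517.00 + $344.00 + $145.00 = $3,345.00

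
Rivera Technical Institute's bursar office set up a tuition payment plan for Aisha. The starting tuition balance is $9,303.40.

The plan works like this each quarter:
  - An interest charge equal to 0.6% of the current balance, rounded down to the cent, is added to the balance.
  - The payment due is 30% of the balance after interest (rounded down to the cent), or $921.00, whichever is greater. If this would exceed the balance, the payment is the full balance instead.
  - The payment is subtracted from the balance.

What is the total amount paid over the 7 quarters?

# | Opening | Interest | Payment | End bal
1 | $9,303.40 | $55.82 | $2,807.76 | $6,551.46
2 | $6,551.46 | $39.30 | $1,977.22 | $4,613.54
3 | $4,613.54 | $27.68 | $1,392.36 | $3,248.86
4 | $3,248.86 | $19.49 | $980.50 | $2,287.85
5 | $2,287.85 | $13.72 | $921.00 | $1,380.57
6 | $1,380.57 | $8.28 | $921.00 | $467.85
7 | $467.85 | $2.80 | $470.65 | $0.00
Total paid: $9,470.49

$9,470.49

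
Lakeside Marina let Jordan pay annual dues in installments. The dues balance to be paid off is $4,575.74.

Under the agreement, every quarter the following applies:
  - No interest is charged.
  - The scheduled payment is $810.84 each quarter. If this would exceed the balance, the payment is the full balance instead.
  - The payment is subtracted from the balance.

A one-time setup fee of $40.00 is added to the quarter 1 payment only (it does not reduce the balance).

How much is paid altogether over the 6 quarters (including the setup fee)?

$4,615.74

# | Opening | Payment | Fee | End bal
1 | $4,575.74 | $810.84 | $40.00 | $3,764.90
2 | $3,764.90 | $810.84 | — | $2,954.06
3 | $2,954.06 | $810.84 | — | $2,143.22
4 | $2,143.22 | $810.84 | — | $1,332.38
5 | $1,332.38 | $810.84 | — | $521.54
6 | $521.54 | $521.54 | — | $0.00
Total paid: $4,615.74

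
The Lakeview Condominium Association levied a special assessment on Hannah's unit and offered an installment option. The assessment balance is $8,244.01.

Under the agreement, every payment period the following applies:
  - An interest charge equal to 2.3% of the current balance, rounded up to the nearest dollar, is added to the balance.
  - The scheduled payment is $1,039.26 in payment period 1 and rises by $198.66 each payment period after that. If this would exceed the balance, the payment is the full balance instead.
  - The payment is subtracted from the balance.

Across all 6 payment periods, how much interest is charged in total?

Payment period 1: opening $8,244.01; interest $190.00 → $8,434.01; payment $1,039.26; balance $7,394.75
Payment period 2: opening $7,394.75; interest $171.00 → $7,565.75; payment $1,237.92; balance $6,327.83
Payment period 3: opening $6,327.83; interest $146.00 → $6,473.83; payment $1,436.58; balance $5,037.25
Payment period 4: opening $5,037.25; interest $116.00 → $5,153.25; payment $1,635.24; balance $3,518.01
Payment period 5: opening $3,518.01; interest $81.00 → $3,599.01; payment $1,833.90; balance $1,765.11
Payment period 6: opening $1,765.11; interest $41.00 → $1,806.11; payment $1,806.11; balance $0.00
Total interest: $190.00 + $171.00 + $146.00 + $116.00 + $81.00 + $41.00 = $745.00

$745.00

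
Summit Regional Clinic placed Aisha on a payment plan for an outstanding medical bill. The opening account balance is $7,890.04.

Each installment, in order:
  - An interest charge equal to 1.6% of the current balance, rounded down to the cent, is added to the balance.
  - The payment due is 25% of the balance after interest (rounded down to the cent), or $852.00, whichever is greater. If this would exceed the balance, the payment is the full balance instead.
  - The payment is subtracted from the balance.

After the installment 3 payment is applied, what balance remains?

$3,490.95

# | Opening | Interest | Payment | End bal
1 | $7,890.04 | $126.24 | $2,004.07 | $6,012.21
2 | $6,012.21 | $96.19 | $1,527.10 | $4,581.30
3 | $4,581.30 | $73.30 | $1,163.65 | $3,490.95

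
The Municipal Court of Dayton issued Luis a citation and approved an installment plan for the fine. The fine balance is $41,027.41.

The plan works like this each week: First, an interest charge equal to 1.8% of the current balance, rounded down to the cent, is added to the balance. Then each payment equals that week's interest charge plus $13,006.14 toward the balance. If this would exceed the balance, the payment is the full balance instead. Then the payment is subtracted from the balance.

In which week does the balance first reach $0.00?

Week 1: opening $41,027.41; interest $738.49 → $41,765.90; payment $13,744.63; balance $28,021.27
Week 2: opening $28,021.27; interest $504.38 → $28,525.65; payment $13,510.52; balance $15,015.13
Week 3: opening $15,015.13; interest $270.27 → $15,285.40; payment $13,276.41; balance $2,008.99
Week 4: opening $2,008.99; interest $36.16 → $2,045.15; payment $2,045.15; balance $0.00
Balance reaches $0.00 in week 4.

4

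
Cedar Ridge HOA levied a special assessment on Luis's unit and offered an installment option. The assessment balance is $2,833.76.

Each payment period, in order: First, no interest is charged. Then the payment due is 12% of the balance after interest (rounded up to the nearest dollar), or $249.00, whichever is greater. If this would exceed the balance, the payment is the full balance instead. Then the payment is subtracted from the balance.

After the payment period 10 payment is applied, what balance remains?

# | Opening | Payment | End bal
1 | $2,833.76 | $341.00 | $2,492.76
2 | $2,492.76 | $300.00 | $2,192.76
3 | $2,192.76 | $264.00 | $1,928.76
4 | $1,928.76 | $249.00 | $1,679.76
5 | $1,679.76 | $249.00 | $1,430.76
6 | $1,430.76 | $249.00 | $1,181.76
7 | $1,181.76 | $249.00 | $932.76
8 | $932.76 | $249.00 | $683.76
9 | $683.76 | $249.00 | $434.76
10 | $434.76 | $249.00 | $185.76

$185.76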